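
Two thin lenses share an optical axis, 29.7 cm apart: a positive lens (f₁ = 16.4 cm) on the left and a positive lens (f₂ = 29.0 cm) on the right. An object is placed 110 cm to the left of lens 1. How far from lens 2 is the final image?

Lens 1: 1/d_i1 = 1/f₁ − 1/d_o1 = 1/(16.4) − 1/(110) = 0.05188, so d_i1 = 19.27 cm.
The intermediate image is 19.27 cm to the right of lens 1, which is 29.7 − (19.27) = 10.43 cm to the left of lens 2, so d_o2 = +10.43 cm.
Lens 2: 1/d_i2 = 1/f₂ − 1/d_o2 = 1/(29.0) − 1/(10.43) = -0.06139, so d_i2 = -16.3 cm.
The final image is virtual, 16.3 cm to the left of lens 2 (overall magnification ≈ -0.27).

16.3 cm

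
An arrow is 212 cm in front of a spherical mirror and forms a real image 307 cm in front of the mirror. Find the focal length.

f = 125 cm (concave)

Real image ⇒ d_i = +307 cm.
1/f = 1/d_o + 1/d_i = 1/(212) + 1/(307) = 0.007974, so f = 125 cm.
Since f is positive, the spherical mirror is concave.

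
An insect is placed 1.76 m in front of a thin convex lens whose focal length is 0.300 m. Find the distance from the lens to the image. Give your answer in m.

0.362 m

Thin-lens equation: 1/s_i = 1/f − 1/s_o = 1/(0.3000) − 1/(1.76) = 3.333 − 0.5682 = 2.765, so s_i = 0.362 m.
The image is real, inverted and reduced, on the far side of the lens.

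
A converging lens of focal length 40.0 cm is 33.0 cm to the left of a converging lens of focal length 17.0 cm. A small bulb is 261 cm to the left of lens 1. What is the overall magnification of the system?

m = -0.0985

Lens 1: 1/d_i1 = 1/(40.0) − 1/(261) = 0.02117, so d_i1 = 47.24 cm; m₁ = −d_i1/d_o1 = -0.1810.
d_o2 = 33.0 − (47.24) = -14.24 cm (virtual object).
Lens 2: 1/d_i2 = 1/(17.0) − 1/(-14.24) = 0.1290, so d_i2 = 7.749 cm; m₂ = −d_i2/d_o2 = +0.5442.
m = m₁·m₂ = (-0.1810)(+0.5442) = -0.0985.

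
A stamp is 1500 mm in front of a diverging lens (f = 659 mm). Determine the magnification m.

For a diverging lens, f = -659 mm.
1/d_i = 1/f − 1/d_o = 1/(-659.0) − 1/(1500) = -0.002184, so d_i = -457.9 mm.
m = −d_i/d_o = −(-457.9)/(1500) = +0.305.
The image is virtual, upright and reduced, on the same side as the object.

m = +0.305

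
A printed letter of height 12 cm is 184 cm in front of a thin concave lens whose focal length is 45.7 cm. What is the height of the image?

For a concave lens, f = -45.7 cm.
1/d_i = 1/f − 1/d_o = 1/(-45.70) − 1/(184) = -0.02732, so d_i = -36.61 cm.
m = −d_i/d_o = +0.1990.
|h_i| = |m|·h_o = 0.1990 × 12 = 2.39 cm. The image is virtual, upright and reduced, on the same side as the object.

2.39 cm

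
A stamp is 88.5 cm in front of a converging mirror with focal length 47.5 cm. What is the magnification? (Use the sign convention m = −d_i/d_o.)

m = -1.16

1/d_i = 1/f − 1/d_o = 1/(47.50) − 1/(88.5) = 0.009753, so d_i = 102.5 cm.
m = −d_i/d_o = −(102.5)/(88.5) = -1.16.
The image is real, inverted and enlarged, in front of the mirror.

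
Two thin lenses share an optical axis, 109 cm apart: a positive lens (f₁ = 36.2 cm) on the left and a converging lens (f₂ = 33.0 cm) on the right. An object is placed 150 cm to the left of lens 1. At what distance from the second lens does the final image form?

Lens 1: 1/d_i1 = 1/f₁ − 1/d_o1 = 1/(36.2) − 1/(150) = 0.02096, so d_i1 = 47.72 cm.
The intermediate image is 47.72 cm to the right of lens 1, which is 109 − (47.72) = 61.28 cm to the left of lens 2, so d_o2 = +61.28 cm.
Lens 2: 1/d_i2 = 1/f₂ − 1/d_o2 = 1/(33.0) − 1/(61.28) = 0.01398, so d_i2 = 71.5 cm.
The final image is real, 71.5 cm to the right of lens 2 (overall magnification ≈ 0.37).

71.5 cm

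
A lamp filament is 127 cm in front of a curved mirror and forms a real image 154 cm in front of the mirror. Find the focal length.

f = 69.6 cm (concave)

Real image ⇒ d_i = +154 cm.
1/f = 1/d_o + 1/d_i = 1/(127) + 1/(154) = 0.01437, so f = 69.6 cm.
Since f is positive, the curved mirror is concave.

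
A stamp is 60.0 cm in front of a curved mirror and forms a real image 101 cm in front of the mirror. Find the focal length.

f = 37.6 cm (concave)

Real image ⇒ d_i = +101 cm.
1/f = 1/d_o + 1/d_i = 1/(60.0) + 1/(101) = 0.02657, so f = 37.6 cm.
Since f is positive, the curved mirror is concave.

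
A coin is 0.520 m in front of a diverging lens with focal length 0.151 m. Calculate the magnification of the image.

For a diverging lens, f = -0.151 m.
1/d_i = 1/f − 1/d_o = 1/(-0.1510) − 1/(0.520) = -8.546, so d_i = -0.1170 m.
m = −d_i/d_o = −(-0.1170)/(0.520) = +0.225.
The image is virtual, upright and reduced, on the same side as the object.

m = +0.225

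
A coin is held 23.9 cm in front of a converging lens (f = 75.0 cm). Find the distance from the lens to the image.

Lens equation: 1/s_i = 1/f − 1/s_o = 1/(75.00) − 1/(23.9) = 0.01333 − 0.04184 = -0.02851, so s_i = -35.1 cm.
The image is virtual, upright and enlarged, on the same side as the object.

35.1 cm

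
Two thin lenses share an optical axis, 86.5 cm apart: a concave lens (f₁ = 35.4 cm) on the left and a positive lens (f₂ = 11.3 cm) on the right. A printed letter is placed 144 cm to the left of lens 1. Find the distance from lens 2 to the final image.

12.5 cm

Lens 1 is diverging, so f₁ = −35.4 cm.
Lens 1: 1/d_i1 = 1/f₁ − 1/d_o1 = 1/(-35.4) − 1/(144) = -0.03519, so d_i1 = -28.41 cm.
The intermediate image is 28.41 cm to the left of lens 1 (virtual), which is 86.5 − (-28.41) = 114.9 cm to the left of lens 2, so d_o2 = +114.9 cm.
Lens 2: 1/d_i2 = 1/f₂ − 1/d_o2 = 1/(11.3) − 1/(114.9) = 0.07979, so d_i2 = 12.5 cm.
The final image is real, 12.5 cm to the right of lens 2 (overall magnification ≈ -0.022).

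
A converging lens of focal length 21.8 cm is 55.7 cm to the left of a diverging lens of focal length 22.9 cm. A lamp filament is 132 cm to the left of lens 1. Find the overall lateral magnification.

Lens 1: 1/d_i1 = 1/(21.8) − 1/(132) = 0.03830, so d_i1 = 26.11 cm; m₁ = −d_i1/d_o1 = -0.1978.
d_o2 = 55.7 − (26.11) = 29.59 cm.
f₂ = −22.9 cm (diverging).
Lens 2: 1/d_i2 = 1/(-22.9) − 1/(29.59) = -0.07746, so d_i2 = -12.91 cm; m₂ = −d_i2/d_o2 = +0.4363.
m = m₁·m₂ = (-0.1978)(+0.4363) = -0.0863.

m = -0.0863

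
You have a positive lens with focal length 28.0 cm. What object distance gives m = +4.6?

m = −d_i/d_o ⇒ d_i = −m·d_o.
1/f = 1/d_o + 1/d_i = 1/d_o − 1/(m·d_o) = (1 − 1/m)/d_o, so d_o = f(1 − 1/m) = (28.00)(1 − 1/(+4.6)) = 21.9 cm.

21.9 cm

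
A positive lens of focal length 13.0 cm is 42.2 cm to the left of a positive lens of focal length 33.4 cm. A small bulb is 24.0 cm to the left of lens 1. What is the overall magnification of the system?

Lens 1: 1/d_i1 = 1/(13.0) − 1/(24.0) = 0.03526, so d_i1 = 28.36 cm; m₁ = −d_i1/d_o1 = -1.182.
d_o2 = 42.2 − (28.36) = 13.84 cm.
Lens 2: 1/d_i2 = 1/(33.4) − 1/(13.84) = -0.04231, so d_i2 = -23.63 cm; m₂ = −d_i2/d_o2 = +1.708.
m = m₁·m₂ = (-1.182)(+1.708) = -2.02.

m = -2.02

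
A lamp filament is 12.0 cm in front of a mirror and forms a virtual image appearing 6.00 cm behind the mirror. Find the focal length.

Virtual image ⇒ d_i = −6.00 cm.
1/f = 1/d_o + 1/d_i = 1/(12.0) + 1/(-6.00) = -0.08333, so f = -12.0 cm.
Since f is negative, the mirror is convex.

f = -12.0 cm (convex)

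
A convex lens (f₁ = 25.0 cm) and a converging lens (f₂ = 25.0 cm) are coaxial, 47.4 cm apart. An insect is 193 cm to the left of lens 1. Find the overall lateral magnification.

m = -0.589

Lens 1: 1/d_i1 = 1/(25.0) − 1/(193) = 0.03482, so d_i1 = 28.72 cm; m₁ = −d_i1/d_o1 = -0.1488.
d_o2 = 47.4 − (28.72) = 18.68 cm.
Lens 2: 1/d_i2 = 1/(25.0) − 1/(18.68) = -0.01353, so d_i2 = -73.89 cm; m₂ = −d_i2/d_o2 = +3.956.
m = m₁·m₂ = (-0.1488)(+3.956) = -0.589.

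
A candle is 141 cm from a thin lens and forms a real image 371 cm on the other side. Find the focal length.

Real image ⇒ d_i = +371 cm.
1/f = 1/d_o + 1/d_i = 1/(141) + 1/(371) = 0.009788, so f = 102 cm.
Since f is positive, the thin lens is converging.

f = 102 cm (converging)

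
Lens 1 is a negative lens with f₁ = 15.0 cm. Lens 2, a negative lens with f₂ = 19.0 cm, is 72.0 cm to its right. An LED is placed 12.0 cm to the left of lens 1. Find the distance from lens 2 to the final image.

Lens 1 is diverging, so f₁ = −15.0 cm.
Lens 1: 1/d_i1 = 1/f₁ − 1/d_o1 = 1/(-15.0) − 1/(12.0) = -0.1500, so d_i1 = -6.667 cm.
The intermediate image is 6.667 cm to the left of lens 1 (virtual), which is 72.0 − (-6.667) = 78.67 cm to the left of lens 2, so d_o2 = +78.67 cm.
Lens 2 is diverging, so f₂ = −19.0 cm.
Lens 2: 1/d_i2 = 1/f₂ − 1/d_o2 = 1/(-19.0) − 1/(78.67) = -0.06534, so d_i2 = -15.3 cm.
The final image is virtual, 15.3 cm to the left of lens 2 (overall magnification ≈ 0.11).

15.3 cm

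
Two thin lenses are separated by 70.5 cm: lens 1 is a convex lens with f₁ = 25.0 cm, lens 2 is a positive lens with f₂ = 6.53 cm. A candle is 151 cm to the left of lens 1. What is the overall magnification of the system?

Lens 1: 1/d_i1 = 1/(25.0) − 1/(151) = 0.03338, so d_i1 = 29.96 cm; m₁ = −d_i1/d_o1 = -0.1984.
d_o2 = 70.5 − (29.96) = 40.54 cm.
Lens 2: 1/d_i2 = 1/(6.53) − 1/(40.54) = 0.1285, so d_i2 = 7.784 cm; m₂ = −d_i2/d_o2 = -0.1920.
m = m₁·m₂ = (-0.1984)(-0.1920) = +0.0381.

m = +0.0381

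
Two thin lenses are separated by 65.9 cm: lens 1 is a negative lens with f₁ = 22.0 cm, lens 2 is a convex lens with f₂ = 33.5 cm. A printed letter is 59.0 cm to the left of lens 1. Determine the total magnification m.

m = -0.188

f₁ = −22.0 cm (diverging).
Lens 1: 1/d_i1 = 1/(-22.0) − 1/(59.0) = -0.06240, so d_i1 = -16.02 cm; m₁ = −d_i1/d_o1 = +0.2715.
d_o2 = 65.9 − (-16.02) = 81.92 cm.
Lens 2: 1/d_i2 = 1/(33.5) − 1/(81.92) = 0.01764, so d_i2 = 56.68 cm; m₂ = −d_i2/d_o2 = -0.6919.
m = m₁·m₂ = (+0.2715)(-0.6919) = -0.188.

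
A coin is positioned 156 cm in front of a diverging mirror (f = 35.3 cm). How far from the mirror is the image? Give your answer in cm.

28.8 cm

For a diverging mirror, f = -35.3 cm.
Mirror equation: 1/s_i = 1/f − 1/s_o = 1/(-35.30) − 1/(156) = -0.02833 − 0.006410 = -0.03474, so s_i = -28.8 cm.
The image is virtual, upright and reduced, behind the mirror.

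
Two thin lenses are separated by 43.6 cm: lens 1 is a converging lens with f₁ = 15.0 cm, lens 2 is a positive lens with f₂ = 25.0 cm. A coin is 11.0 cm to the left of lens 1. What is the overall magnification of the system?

Lens 1: 1/d_i1 = 1/(15.0) − 1/(11.0) = -0.02424, so d_i1 = -41.25 cm; m₁ = −d_i1/d_o1 = +3.750.
d_o2 = 43.6 − (-41.25) = 84.85 cm.
Lens 2: 1/d_i2 = 1/(25.0) − 1/(84.85) = 0.02821, so d_i2 = 35.44 cm; m₂ = −d_i2/d_o2 = -0.4177.
m = m₁·m₂ = (+3.750)(-0.4177) = -1.57.

m = -1.57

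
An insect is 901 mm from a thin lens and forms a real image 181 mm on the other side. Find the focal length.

Real image ⇒ d_i = +181 mm.
1/f = 1/d_o + 1/d_i = 1/(901) + 1/(181) = 0.006635, so f = 151 mm.
Since f is positive, the thin lens is converging.

f = 151 mm (converging)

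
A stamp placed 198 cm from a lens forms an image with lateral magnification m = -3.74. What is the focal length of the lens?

f = 156 cm (converging)

m = −d_i/d_o ⇒ d_i = −m·d_o = −(-3.74)·(198) = 740.5 cm.
1/f = 1/d_o + 1/d_i = 1/(198) + 1/(740.5) = 0.006401, so f = 156 cm.
Since f is positive, the lens is converging.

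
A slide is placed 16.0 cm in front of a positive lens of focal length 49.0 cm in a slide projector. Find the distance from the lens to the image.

23.8 cm

Lens equation: 1/d_i = 1/f − 1/d_o = 1/(49.00) − 1/(16.0) = 0.02041 − 0.06250 = -0.04209, so d_i = -23.8 cm.
The image is virtual, upright and enlarged, on the same side as the object.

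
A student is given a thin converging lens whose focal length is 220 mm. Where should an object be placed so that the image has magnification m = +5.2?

m = −d_i/d_o ⇒ d_i = −m·d_o.
1/f = 1/d_o + 1/d_i = 1/d_o − 1/(m·d_o) = (1 − 1/m)/d_o, so d_o = f(1 − 1/m) = (220.0)(1 − 1/(+5.2)) = 178 mm.

178 mm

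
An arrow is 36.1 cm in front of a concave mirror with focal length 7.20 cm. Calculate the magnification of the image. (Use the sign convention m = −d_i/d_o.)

1/d_i = 1/f − 1/d_o = 1/(7.200) − 1/(36.1) = 0.1112, so d_i = 8.994 cm.
m = −d_i/d_o = −(8.994)/(36.1) = -0.249.
The image is real, inverted and reduced, in front of the mirror.

m = -0.249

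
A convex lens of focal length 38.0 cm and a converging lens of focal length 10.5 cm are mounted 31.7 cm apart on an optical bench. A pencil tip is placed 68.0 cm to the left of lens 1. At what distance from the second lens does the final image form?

8.80 cm

Lens 1: 1/d_i1 = 1/f₁ − 1/d_o1 = 1/(38.0) − 1/(68.0) = 0.01161, so d_i1 = 86.13 cm.
The intermediate image is 86.13 cm to the right of lens 1, which lies 54.43 cm to the right of lens 2 — a virtual object — so d_o2 = −54.43 cm.
Lens 2: 1/d_i2 = 1/f₂ − 1/d_o2 = 1/(10.5) − 1/(-54.43) = 0.1136, so d_i2 = 8.80 cm.
The final image is real, 8.80 cm to the right of lens 2 (overall magnification ≈ -0.20).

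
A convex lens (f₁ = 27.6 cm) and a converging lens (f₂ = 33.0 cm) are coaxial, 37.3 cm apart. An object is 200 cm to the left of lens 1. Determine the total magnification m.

Lens 1: 1/d_i1 = 1/(27.6) − 1/(200) = 0.03123, so d_i1 = 32.02 cm; m₁ = −d_i1/d_o1 = -0.1601.
d_o2 = 37.3 − (32.02) = 5.280 cm.
Lens 2: 1/d_i2 = 1/(33.0) − 1/(5.280) = -0.1591, so d_i2 = -6.286 cm; m₂ = −d_i2/d_o2 = +1.190.
m = m₁·m₂ = (-0.1601)(+1.190) = -0.191.

m = -0.191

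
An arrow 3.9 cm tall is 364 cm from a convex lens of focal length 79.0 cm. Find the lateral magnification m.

m = -0.277

1/d_i = 1/f − 1/d_o = 1/(79.00) − 1/(364) = 0.009911, so d_i = 100.9 cm.
m = −d_i/d_o = −(100.9)/(364) = -0.277.
The image is real, inverted and reduced, on the far side of the lens.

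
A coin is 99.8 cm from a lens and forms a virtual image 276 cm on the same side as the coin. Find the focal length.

Virtual image ⇒ d_i = −276 cm.
1/f = 1/d_o + 1/d_i = 1/(99.8) + 1/(-276) = 0.006397, so f = 156 cm.
Since f is positive, the lens is converging.

f = 156 cm (converging)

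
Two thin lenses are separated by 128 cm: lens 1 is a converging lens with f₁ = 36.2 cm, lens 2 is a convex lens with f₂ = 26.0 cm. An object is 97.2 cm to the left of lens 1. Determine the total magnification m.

m = +0.348

Lens 1: 1/d_i1 = 1/(36.2) − 1/(97.2) = 0.01734, so d_i1 = 57.68 cm; m₁ = −d_i1/d_o1 = -0.5934.
d_o2 = 128 − (57.68) = 70.32 cm.
Lens 2: 1/d_i2 = 1/(26.0) − 1/(70.32) = 0.02424, so d_i2 = 41.25 cm; m₂ = −d_i2/d_o2 = -0.5866.
m = m₁·m₂ = (-0.5934)(-0.5866) = +0.348.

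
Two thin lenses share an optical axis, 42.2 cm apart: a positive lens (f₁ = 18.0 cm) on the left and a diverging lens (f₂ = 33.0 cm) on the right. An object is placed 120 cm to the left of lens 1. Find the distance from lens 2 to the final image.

Lens 1: 1/d_i1 = 1/f₁ − 1/d_o1 = 1/(18.0) − 1/(120) = 0.04722, so d_i1 = 21.18 cm.
The intermediate image is 21.18 cm to the right of lens 1, which is 42.2 − (21.18) = 21.02 cm to the left of lens 2, so d_o2 = +21.02 cm.
Lens 2 is diverging, so f₂ = −33.0 cm.
Lens 2: 1/d_i2 = 1/f₂ − 1/d_o2 = 1/(-33.0) − 1/(21.02) = -0.07788, so d_i2 = -12.8 cm.
The final image is virtual, 12.8 cm to the left of lens 2 (overall magnification ≈ -0.11).

12.8 cm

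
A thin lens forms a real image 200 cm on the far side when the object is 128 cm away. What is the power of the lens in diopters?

d_i = +200 cm.
1/f = 1/d_o + 1/d_i = 1/(128) + 1/(200) = 0.01281 cm⁻¹.
f = 78.05 cm = 0.7805 m, so P = 1/f = +1.28 D.

P = +1.28 D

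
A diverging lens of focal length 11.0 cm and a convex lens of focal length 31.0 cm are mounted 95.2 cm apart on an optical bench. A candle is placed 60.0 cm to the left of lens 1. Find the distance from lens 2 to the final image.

44.1 cm

Lens 1 is diverging, so f₁ = −11.0 cm.
Lens 1: 1/d_i1 = 1/f₁ − 1/d_o1 = 1/(-11.0) − 1/(60.0) = -0.1076, so d_i1 = -9.296 cm.
The intermediate image is 9.296 cm to the left of lens 1 (virtual), which is 95.2 − (-9.296) = 104.5 cm to the left of lens 2, so d_o2 = +104.5 cm.
Lens 2: 1/d_i2 = 1/f₂ − 1/d_o2 = 1/(31.0) − 1/(104.5) = 0.02269, so d_i2 = 44.1 cm.
The final image is real, 44.1 cm to the right of lens 2 (overall magnification ≈ -0.065).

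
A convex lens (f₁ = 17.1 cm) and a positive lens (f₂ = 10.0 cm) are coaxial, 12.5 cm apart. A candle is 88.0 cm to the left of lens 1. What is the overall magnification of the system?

m = -0.129

Lens 1: 1/d_i1 = 1/(17.1) − 1/(88.0) = 0.04712, so d_i1 = 21.22 cm; m₁ = −d_i1/d_o1 = -0.2411.
d_o2 = 12.5 − (21.22) = -8.720 cm (virtual object).
Lens 2: 1/d_i2 = 1/(10.0) − 1/(-8.720) = 0.2147, so d_i2 = 4.658 cm; m₂ = −d_i2/d_o2 = +0.5342.
m = m₁·m₂ = (-0.2411)(+0.5342) = -0.129.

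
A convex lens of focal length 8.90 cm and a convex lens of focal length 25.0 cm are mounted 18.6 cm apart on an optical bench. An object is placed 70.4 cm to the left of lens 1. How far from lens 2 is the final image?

12.7 cm

Lens 1: 1/d_i1 = 1/f₁ − 1/d_o1 = 1/(8.90) − 1/(70.4) = 0.09816, so d_i1 = 10.19 cm.
The intermediate image is 10.19 cm to the right of lens 1, which is 18.6 − (10.19) = 8.410 cm to the left of lens 2, so d_o2 = +8.410 cm.
Lens 2: 1/d_i2 = 1/f₂ − 1/d_o2 = 1/(25.0) − 1/(8.410) = -0.07891, so d_i2 = -12.7 cm.
The final image is virtual, 12.7 cm to the left of lens 2 (overall magnification ≈ -0.22).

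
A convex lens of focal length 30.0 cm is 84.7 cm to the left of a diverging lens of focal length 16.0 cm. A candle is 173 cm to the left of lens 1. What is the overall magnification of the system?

m = -0.0521

Lens 1: 1/d_i1 = 1/(30.0) − 1/(173) = 0.02755, so d_i1 = 36.29 cm; m₁ = −d_i1/d_o1 = -0.2098.
d_o2 = 84.7 − (36.29) = 48.41 cm.
f₂ = −16.0 cm (diverging).
Lens 2: 1/d_i2 = 1/(-16.0) − 1/(48.41) = -0.08316, so d_i2 = -12.03 cm; m₂ = −d_i2/d_o2 = +0.2484.
m = m₁·m₂ = (-0.2098)(+0.2484) = -0.0521.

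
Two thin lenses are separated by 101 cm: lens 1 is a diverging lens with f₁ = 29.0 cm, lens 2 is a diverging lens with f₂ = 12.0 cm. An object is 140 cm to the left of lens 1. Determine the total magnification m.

f₁ = −29.0 cm (diverging).
Lens 1: 1/d_i1 = 1/(-29.0) − 1/(140) = -0.04163, so d_i1 = -24.02 cm; m₁ = −d_i1/d_o1 = +0.1716.
d_o2 = 101 − (-24.02) = 125.0 cm.
f₂ = −12.0 cm (diverging).
Lens 2: 1/d_i2 = 1/(-12.0) − 1/(125.0) = -0.09133, so d_i2 = -10.95 cm; m₂ = −d_i2/d_o2 = +0.08759.
m = m₁·m₂ = (+0.1716)(+0.08759) = +0.0150.

m = +0.0150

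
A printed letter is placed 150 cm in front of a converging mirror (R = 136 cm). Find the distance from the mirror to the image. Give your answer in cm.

124 cm

f = R/2 = 136/2 = 68.00 cm.
Mirror equation: 1/q = 1/f − 1/p = 1/(68.00) − 1/(150) = 0.01471 − 0.006667 = 0.008039, so q = 124 cm.
The image is real, inverted and reduced, in front of the mirror.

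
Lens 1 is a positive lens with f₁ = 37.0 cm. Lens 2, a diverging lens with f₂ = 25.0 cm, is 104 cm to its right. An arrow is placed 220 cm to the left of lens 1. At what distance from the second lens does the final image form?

Lens 1: 1/d_i1 = 1/f₁ − 1/d_o1 = 1/(37.0) − 1/(220) = 0.02248, so d_i1 = 44.48 cm.
The intermediate image is 44.48 cm to the right of lens 1, which is 104 − (44.48) = 59.52 cm to the left of lens 2, so d_o2 = +59.52 cm.
Lens 2 is diverging, so f₂ = −25.0 cm.
Lens 2: 1/d_i2 = 1/f₂ − 1/d_o2 = 1/(-25.0) − 1/(59.52) = -0.05680, so d_i2 = -17.6 cm.
The final image is virtual, 17.6 cm to the left of lens 2 (overall magnification ≈ -0.060).

17.6 cm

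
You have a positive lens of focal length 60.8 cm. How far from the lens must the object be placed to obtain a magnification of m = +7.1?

m = −d_i/d_o ⇒ d_i = −m·d_o.
1/f = 1/d_o + 1/d_i = 1/d_o − 1/(m·d_o) = (1 − 1/m)/d_o, so d_o = f(1 − 1/m) = (60.80)(1 − 1/(+7.1)) = 52.2 cm.

52.2 cm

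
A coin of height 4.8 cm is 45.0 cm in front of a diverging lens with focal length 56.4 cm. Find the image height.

For a diverging lens, f = -56.4 cm.
1/d_i = 1/f − 1/d_o = 1/(-56.40) − 1/(45.0) = -0.03995, so d_i = -25.03 cm.
m = −d_i/d_o = +0.5562.
|h_i| = |m|·h_o = 0.5562 × 4.8 = 2.67 cm. The image is virtual, upright and reduced, on the same side as the object.

2.67 cm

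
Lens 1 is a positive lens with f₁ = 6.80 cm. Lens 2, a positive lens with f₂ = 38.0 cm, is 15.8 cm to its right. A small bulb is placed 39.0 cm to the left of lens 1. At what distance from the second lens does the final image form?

Lens 1: 1/d_i1 = 1/f₁ − 1/d_o1 = 1/(6.80) − 1/(39.0) = 0.1214, so d_i1 = 8.236 cm.
The intermediate image is 8.236 cm to the right of lens 1, which is 15.8 − (8.236) = 7.564 cm to the left of lens 2, so d_o2 = +7.564 cm.
Lens 2: 1/d_i2 = 1/f₂ − 1/d_o2 = 1/(38.0) − 1/(7.564) = -0.1059, so d_i2 = -9.44 cm.
The final image is virtual, 9.44 cm to the left of lens 2 (overall magnification ≈ -0.26).

9.44 cm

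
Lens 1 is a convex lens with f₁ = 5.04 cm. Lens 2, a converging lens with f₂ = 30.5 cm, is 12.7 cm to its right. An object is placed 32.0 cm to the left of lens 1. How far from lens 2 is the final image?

Lens 1: 1/d_i1 = 1/f₁ − 1/d_o1 = 1/(5.04) − 1/(32.0) = 0.1672, so d_i1 = 5.982 cm.
The intermediate image is 5.982 cm to the right of lens 1, which is 12.7 − (5.982) = 6.718 cm to the left of lens 2, so d_o2 = +6.718 cm.
Lens 2: 1/d_i2 = 1/f₂ − 1/d_o2 = 1/(30.5) − 1/(6.718) = -0.1161, so d_i2 = -8.62 cm.
The final image is virtual, 8.62 cm to the left of lens 2 (overall magnification ≈ -0.24).

8.62 cm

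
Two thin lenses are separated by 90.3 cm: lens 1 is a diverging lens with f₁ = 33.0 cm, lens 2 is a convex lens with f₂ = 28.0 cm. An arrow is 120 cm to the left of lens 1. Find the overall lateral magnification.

m = -0.0685

f₁ = −33.0 cm (diverging).
Lens 1: 1/d_i1 = 1/(-33.0) − 1/(120) = -0.03864, so d_i1 = -25.88 cm; m₁ = −d_i1/d_o1 = +0.2157.
d_o2 = 90.3 − (-25.88) = 116.2 cm.
Lens 2: 1/d_i2 = 1/(28.0) − 1/(116.2) = 0.02711, so d_i2 = 36.89 cm; m₂ = −d_i2/d_o2 = -0.3175.
m = m₁·m₂ = (+0.2157)(-0.3175) = -0.0685.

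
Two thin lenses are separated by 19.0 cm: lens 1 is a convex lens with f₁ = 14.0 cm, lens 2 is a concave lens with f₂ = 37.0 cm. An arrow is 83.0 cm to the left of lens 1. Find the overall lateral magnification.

m = -0.192

Lens 1: 1/d_i1 = 1/(14.0) − 1/(83.0) = 0.05938, so d_i1 = 16.84 cm; m₁ = −d_i1/d_o1 = -0.2029.
d_o2 = 19.0 − (16.84) = 2.160 cm.
f₂ = −37.0 cm (diverging).
Lens 2: 1/d_i2 = 1/(-37.0) − 1/(2.160) = -0.4900, so d_i2 = -2.041 cm; m₂ = −d_i2/d_o2 = +0.9448.
m = m₁·m₂ = (-0.2029)(+0.9448) = -0.192.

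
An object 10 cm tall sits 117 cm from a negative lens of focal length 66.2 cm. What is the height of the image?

3.61 cm

For a negative lens, f = -66.2 cm.
1/d_i = 1/f − 1/d_o = 1/(-66.20) − 1/(117) = -0.02365, so d_i = -42.28 cm.
m = −d_i/d_o = +0.3614.
|h_i| = |m|·h_o = 0.3614 × 10 = 3.61 cm. The image is virtual, upright and reduced, on the same side as the object.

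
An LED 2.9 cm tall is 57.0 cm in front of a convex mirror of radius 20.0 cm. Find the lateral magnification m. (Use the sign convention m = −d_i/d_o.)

f = R/2 = 20.0/2 = 10.00 cm; for a convex mirror, f = -10.00 cm.
1/d_i = 1/f − 1/d_o = 1/(-10.00) − 1/(57.0) = -0.1175, so d_i = -8.507 cm.
m = −d_i/d_o = −(-8.507)/(57.0) = +0.149.
The image is virtual, upright and reduced, behind the mirror.

m = +0.149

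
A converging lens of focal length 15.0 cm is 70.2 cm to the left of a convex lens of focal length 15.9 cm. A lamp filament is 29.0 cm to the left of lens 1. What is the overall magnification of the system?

m = +0.733

Lens 1: 1/d_i1 = 1/(15.0) − 1/(29.0) = 0.03218, so d_i1 = 31.07 cm; m₁ = −d_i1/d_o1 = -1.071.
d_o2 = 70.2 − (31.07) = 39.13 cm.
Lens 2: 1/d_i2 = 1/(15.9) − 1/(39.13) = 0.03734, so d_i2 = 26.78 cm; m₂ = −d_i2/d_o2 = -0.6845.
m = m₁·m₂ = (-1.071)(-0.6845) = +0.733.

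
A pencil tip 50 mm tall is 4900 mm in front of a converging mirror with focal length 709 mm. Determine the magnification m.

1/d_i = 1/f − 1/d_o = 1/(709.0) − 1/(4900) = 0.001206, so d_i = 828.9 mm.
m = −d_i/d_o = −(828.9)/(4900) = -0.169.
The image is real, inverted and reduced, in front of the mirror.

m = -0.169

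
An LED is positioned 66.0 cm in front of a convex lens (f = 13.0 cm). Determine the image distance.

Lens equation: 1/s_i = 1/f − 1/s_o = 1/(13.00) − 1/(66.0) = 0.07692 − 0.01515 = 0.06177, so s_i = 16.2 cm.
The image is real, inverted and reduced, on the far side of the lens.

16.2 cm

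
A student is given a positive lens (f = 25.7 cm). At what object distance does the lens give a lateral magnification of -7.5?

m = −d_i/d_o ⇒ d_i = −m·d_o.
1/f = 1/d_o + 1/d_i = 1/d_o − 1/(m·d_o) = (1 − 1/m)/d_o, so d_o = f(1 − 1/m) = (25.70)(1 − 1/(-7.5)) = 29.1 cm.

29.1 cm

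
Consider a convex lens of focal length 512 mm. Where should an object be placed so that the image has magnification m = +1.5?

171 mm

m = −d_i/d_o ⇒ d_i = −m·d_o.
1/f = 1/d_o + 1/d_i = 1/d_o − 1/(m·d_o) = (1 − 1/m)/d_o, so d_o = f(1 − 1/m) = (512.0)(1 − 1/(+1.5)) = 171 mm.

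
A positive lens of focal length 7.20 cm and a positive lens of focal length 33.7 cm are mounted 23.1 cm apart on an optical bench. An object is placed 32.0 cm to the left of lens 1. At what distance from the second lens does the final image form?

23.4 cm

Lens 1: 1/d_i1 = 1/f₁ − 1/d_o1 = 1/(7.20) − 1/(32.0) = 0.1076, so d_i1 = 9.290 cm.
The intermediate image is 9.290 cm to the right of lens 1, which is 23.1 − (9.290) = 13.81 cm to the left of lens 2, so d_o2 = +13.81 cm.
Lens 2: 1/d_i2 = 1/f₂ − 1/d_o2 = 1/(33.7) − 1/(13.81) = -0.04274, so d_i2 = -23.4 cm.
The final image is virtual, 23.4 cm to the left of lens 2 (overall magnification ≈ -0.49).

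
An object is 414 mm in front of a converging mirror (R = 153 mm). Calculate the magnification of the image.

m = -0.227

f = R/2 = 153/2 = 76.50 mm.
1/d_i = 1/f − 1/d_o = 1/(76.50) − 1/(414) = 0.01066, so d_i = 93.84 mm.
m = −d_i/d_o = −(93.84)/(414) = -0.227.
The image is real, inverted and reduced, in front of the mirror.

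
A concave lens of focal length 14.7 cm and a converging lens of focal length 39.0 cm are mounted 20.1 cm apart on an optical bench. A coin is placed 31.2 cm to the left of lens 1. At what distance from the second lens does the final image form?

132 cm

Lens 1 is diverging, so f₁ = −14.7 cm.
Lens 1: 1/d_i1 = 1/f₁ − 1/d_o1 = 1/(-14.7) − 1/(31.2) = -0.1001, so d_i1 = -9.992 cm.
The intermediate image is 9.992 cm to the left of lens 1 (virtual), which is 20.1 − (-9.992) = 30.09 cm to the left of lens 2, so d_o2 = +30.09 cm.
Lens 2: 1/d_i2 = 1/f₂ − 1/d_o2 = 1/(39.0) − 1/(30.09) = -0.007593, so d_i2 = -132 cm.
The final image is virtual, 132 cm to the left of lens 2 (overall magnification ≈ 1.4).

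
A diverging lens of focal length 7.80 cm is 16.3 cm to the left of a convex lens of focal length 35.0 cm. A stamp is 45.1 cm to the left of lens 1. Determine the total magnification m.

f₁ = −7.80 cm (diverging).
Lens 1: 1/d_i1 = 1/(-7.80) − 1/(45.1) = -0.1504, so d_i1 = -6.650 cm; m₁ = −d_i1/d_o1 = +0.1475.
d_o2 = 16.3 − (-6.650) = 22.95 cm.
Lens 2: 1/d_i2 = 1/(35.0) − 1/(22.95) = -0.01500, so d_i2 = -66.66 cm; m₂ = −d_i2/d_o2 = +2.905.
m = m₁·m₂ = (+0.1475)(+2.905) = +0.428.

m = +0.428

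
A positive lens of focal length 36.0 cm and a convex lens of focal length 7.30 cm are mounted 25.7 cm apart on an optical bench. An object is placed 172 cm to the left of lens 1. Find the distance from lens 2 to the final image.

Lens 1: 1/d_i1 = 1/f₁ − 1/d_o1 = 1/(36.0) − 1/(172) = 0.02196, so d_i1 = 45.53 cm.
The intermediate image is 45.53 cm to the right of lens 1, which lies 19.83 cm to the right of lens 2 — a virtual object — so d_o2 = −19.83 cm.
Lens 2: 1/d_i2 = 1/f₂ − 1/d_o2 = 1/(7.30) − 1/(-19.83) = 0.1874, so d_i2 = 5.34 cm.
The final image is real, 5.34 cm to the right of lens 2 (overall magnification ≈ -0.071).

5.34 cm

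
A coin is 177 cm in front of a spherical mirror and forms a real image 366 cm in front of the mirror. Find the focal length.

Real image ⇒ d_i = +366 cm.
1/f = 1/d_o + 1/d_i = 1/(177) + 1/(366) = 0.008382, so f = 119 cm.
Since f is positive, the spherical mirror is concave.

f = 119 cm (concave)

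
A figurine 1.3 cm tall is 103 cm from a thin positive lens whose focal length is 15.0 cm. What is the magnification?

m = -0.170

1/d_i = 1/f − 1/d_o = 1/(15.00) − 1/(103) = 0.05696, so d_i = 17.56 cm.
m = −d_i/d_o = −(17.56)/(103) = -0.170.
The image is real, inverted and reduced, on the far side of the lens.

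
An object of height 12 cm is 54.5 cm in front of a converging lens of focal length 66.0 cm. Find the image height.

68.9 cm

1/d_i = 1/f − 1/d_o = 1/(66.00) − 1/(54.5) = -0.003197, so d_i = -312.8 cm.
m = −d_i/d_o = +5.739.
|h_i| = |m|·h_o = 5.739 × 12 = 68.9 cm. The image is virtual, upright and enlarged, on the same side as the object.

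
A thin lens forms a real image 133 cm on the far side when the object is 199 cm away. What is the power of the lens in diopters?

d_i = +133 cm.
1/f = 1/d_o + 1/d_i = 1/(199) + 1/(133) = 0.01254 cm⁻¹.
f = 79.72 cm = 0.7972 m, so P = 1/f = +1.25 D.

P = +1.25 D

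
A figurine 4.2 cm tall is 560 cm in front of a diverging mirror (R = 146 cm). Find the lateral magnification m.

m = +0.115

f = R/2 = 146/2 = 73.00 cm; for a diverging mirror, f = -73.00 cm.
1/d_i = 1/f − 1/d_o = 1/(-73.00) − 1/(560) = -0.01548, so d_i = -64.58 cm.
m = −d_i/d_o = −(-64.58)/(560) = +0.115.
The image is virtual, upright and reduced, behind the mirror.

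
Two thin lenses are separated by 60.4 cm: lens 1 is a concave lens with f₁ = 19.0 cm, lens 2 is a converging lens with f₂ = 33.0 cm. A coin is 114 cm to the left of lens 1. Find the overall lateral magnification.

f₁ = −19.0 cm (diverging).
Lens 1: 1/d_i1 = 1/(-19.0) − 1/(114) = -0.06140, so d_i1 = -16.29 cm; m₁ = −d_i1/d_o1 = +0.1429.
d_o2 = 60.4 − (-16.29) = 76.69 cm.
Lens 2: 1/d_i2 = 1/(33.0) − 1/(76.69) = 0.01726, so d_i2 = 57.93 cm; m₂ = −d_i2/d_o2 = -0.7553.
m = m₁·m₂ = (+0.1429)(-0.7553) = -0.108.

m = -0.108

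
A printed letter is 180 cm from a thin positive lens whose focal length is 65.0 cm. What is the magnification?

m = -0.565

1/d_i = 1/f − 1/d_o = 1/(65.00) − 1/(180) = 0.009829, so d_i = 101.7 cm.
m = −d_i/d_o = −(101.7)/(180) = -0.565.
The image is real, inverted and reduced, on the far side of the lens.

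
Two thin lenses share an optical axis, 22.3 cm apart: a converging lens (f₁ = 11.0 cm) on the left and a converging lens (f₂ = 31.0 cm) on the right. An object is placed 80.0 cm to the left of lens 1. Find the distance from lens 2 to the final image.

13.8 cm

Lens 1: 1/d_i1 = 1/f₁ − 1/d_o1 = 1/(11.0) − 1/(80.0) = 0.07841, so d_i1 = 12.75 cm.
The intermediate image is 12.75 cm to the right of lens 1, which is 22.3 − (12.75) = 9.550 cm to the left of lens 2, so d_o2 = +9.550 cm.
Lens 2: 1/d_i2 = 1/f₂ − 1/d_o2 = 1/(31.0) − 1/(9.550) = -0.07245, so d_i2 = -13.8 cm.
The final image is virtual, 13.8 cm to the left of lens 2 (overall magnification ≈ -0.23).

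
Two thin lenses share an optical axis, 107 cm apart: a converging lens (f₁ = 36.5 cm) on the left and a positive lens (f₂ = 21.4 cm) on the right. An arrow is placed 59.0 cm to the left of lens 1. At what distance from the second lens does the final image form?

23.9 cm

Lens 1: 1/d_i1 = 1/f₁ − 1/d_o1 = 1/(36.5) − 1/(59.0) = 0.01045, so d_i1 = 95.71 cm.
The intermediate image is 95.71 cm to the right of lens 1, which is 107 − (95.71) = 11.29 cm to the left of lens 2, so d_o2 = +11.29 cm.
Lens 2: 1/d_i2 = 1/f₂ − 1/d_o2 = 1/(21.4) − 1/(11.29) = -0.04184, so d_i2 = -23.9 cm.
The final image is virtual, 23.9 cm to the left of lens 2 (overall magnification ≈ -3.4).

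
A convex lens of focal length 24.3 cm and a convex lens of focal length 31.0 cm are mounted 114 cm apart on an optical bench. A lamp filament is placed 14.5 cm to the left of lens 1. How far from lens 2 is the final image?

Lens 1: 1/d_i1 = 1/f₁ − 1/d_o1 = 1/(24.3) − 1/(14.5) = -0.02781, so d_i1 = -35.95 cm.
The intermediate image is 35.95 cm to the left of lens 1 (virtual), which is 114 − (-35.95) = 149.9 cm to the left of lens 2, so d_o2 = +149.9 cm.
Lens 2: 1/d_i2 = 1/f₂ − 1/d_o2 = 1/(31.0) − 1/(149.9) = 0.02559, so d_i2 = 39.1 cm.
The final image is real, 39.1 cm to the right of lens 2 (overall magnification ≈ -0.65).

39.1 cm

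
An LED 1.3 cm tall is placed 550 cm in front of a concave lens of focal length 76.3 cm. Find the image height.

0.158 cm

For a concave lens, f = -76.3 cm.
1/d_i = 1/f − 1/d_o = 1/(-76.30) − 1/(550) = -0.01492, so d_i = -67.00 cm.
m = −d_i/d_o = +0.1218.
|h_i| = |m|·h_o = 0.1218 × 1.3 = 0.158 cm. The image is virtual, upright and reduced, on the same side as the object.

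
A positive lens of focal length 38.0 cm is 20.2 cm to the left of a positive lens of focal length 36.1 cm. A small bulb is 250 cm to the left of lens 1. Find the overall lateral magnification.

m = -0.107

Lens 1: 1/d_i1 = 1/(38.0) − 1/(250) = 0.02232, so d_i1 = 44.81 cm; m₁ = −d_i1/d_o1 = -0.1792.
d_o2 = 20.2 − (44.81) = -24.61 cm (virtual object).
Lens 2: 1/d_i2 = 1/(36.1) − 1/(-24.61) = 0.06833, so d_i2 = 14.63 cm; m₂ = −d_i2/d_o2 = +0.5946.
m = m₁·m₂ = (-0.1792)(+0.5946) = -0.107.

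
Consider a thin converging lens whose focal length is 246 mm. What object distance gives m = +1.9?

117 mm

m = −d_i/d_o ⇒ d_i = −m·d_o.
1/f = 1/d_o + 1/d_i = 1/d_o − 1/(m·d_o) = (1 − 1/m)/d_o, so d_o = f(1 − 1/m) = (246.0)(1 − 1/(+1.9)) = 117 mm.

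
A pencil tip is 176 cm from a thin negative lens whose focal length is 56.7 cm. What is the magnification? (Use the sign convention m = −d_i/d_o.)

For a negative lens, f = -56.7 cm.
1/d_i = 1/f − 1/d_o = 1/(-56.70) − 1/(176) = -0.02332, so d_i = -42.88 cm.
m = −d_i/d_o = −(-42.88)/(176) = +0.244.
The image is virtual, upright and reduced, on the same side as the object.

m = +0.244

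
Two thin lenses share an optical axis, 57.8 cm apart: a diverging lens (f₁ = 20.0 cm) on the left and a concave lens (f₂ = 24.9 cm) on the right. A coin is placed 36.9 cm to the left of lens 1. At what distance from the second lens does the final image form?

18.4 cm

Lens 1 is diverging, so f₁ = −20.0 cm.
Lens 1: 1/d_i1 = 1/f₁ − 1/d_o1 = 1/(-20.0) − 1/(36.9) = -0.07710, so d_i1 = -12.97 cm.
The intermediate image is 12.97 cm to the left of lens 1 (virtual), which is 57.8 − (-12.97) = 70.77 cm to the left of lens 2, so d_o2 = +70.77 cm.
Lens 2 is diverging, so f₂ = −24.9 cm.
Lens 2: 1/d_i2 = 1/f₂ − 1/d_o2 = 1/(-24.9) − 1/(70.77) = -0.05429, so d_i2 = -18.4 cm.
The final image is virtual, 18.4 cm to the left of lens 2 (overall magnification ≈ 0.091).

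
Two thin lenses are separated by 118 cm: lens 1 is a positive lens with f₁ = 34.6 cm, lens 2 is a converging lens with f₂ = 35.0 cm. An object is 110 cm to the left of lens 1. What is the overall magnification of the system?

m = +0.494

Lens 1: 1/d_i1 = 1/(34.6) − 1/(110) = 0.01981, so d_i1 = 50.48 cm; m₁ = −d_i1/d_o1 = -0.4589.
d_o2 = 118 − (50.48) = 67.52 cm.
Lens 2: 1/d_i2 = 1/(35.0) − 1/(67.52) = 0.01376, so d_i2 = 72.67 cm; m₂ = −d_i2/d_o2 = -1.076.
m = m₁·m₂ = (-0.4589)(-1.076) = +0.494.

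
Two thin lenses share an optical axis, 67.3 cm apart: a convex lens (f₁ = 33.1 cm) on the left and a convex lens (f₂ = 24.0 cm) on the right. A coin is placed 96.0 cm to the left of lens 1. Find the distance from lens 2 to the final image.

55.8 cm

Lens 1: 1/d_i1 = 1/f₁ − 1/d_o1 = 1/(33.1) − 1/(96.0) = 0.01979, so d_i1 = 50.52 cm.
The intermediate image is 50.52 cm to the right of lens 1, which is 67.3 − (50.52) = 16.78 cm to the left of lens 2, so d_o2 = +16.78 cm.
Lens 2: 1/d_i2 = 1/f₂ − 1/d_o2 = 1/(24.0) − 1/(16.78) = -0.01793, so d_i2 = -55.8 cm.
The final image is virtual, 55.8 cm to the left of lens 2 (overall magnification ≈ -1.7).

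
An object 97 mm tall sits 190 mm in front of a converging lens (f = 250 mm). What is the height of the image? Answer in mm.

1/d_i = 1/f − 1/d_o = 1/(250.0) − 1/(190) = -0.001263, so d_i = -791.7 mm.
m = −d_i/d_o = +4.167.
|h_i| = |m|·h_o = 4.167 × 97 = 404 mm. The image is virtual, upright and enlarged, on the same side as the object.

404 mm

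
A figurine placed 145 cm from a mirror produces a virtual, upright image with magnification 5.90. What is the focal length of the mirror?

f = 175 cm (concave)

m = −d_i/d_o ⇒ d_i = −m·d_o = −(+5.90)·(145) = -855.5 cm.
1/f = 1/d_o + 1/d_i = 1/(145) + 1/(-855.5) = 0.005728, so f = 175 cm.
Since f is positive, the mirror is concave.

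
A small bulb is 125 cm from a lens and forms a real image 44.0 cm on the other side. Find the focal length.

Real image ⇒ d_i = +44.0 cm.
1/f = 1/d_o + 1/d_i = 1/(125) + 1/(44.0) = 0.03073, so f = 32.5 cm.
Since f is positive, the lens is converging.

f = 32.5 cm (converging)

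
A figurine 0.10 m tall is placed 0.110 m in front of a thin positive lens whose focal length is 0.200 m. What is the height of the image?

1/d_i = 1/f − 1/d_o = 1/(0.2000) − 1/(0.110) = -4.091, so d_i = -0.2444 m.
m = −d_i/d_o = +2.222.
|h_i| = |m|·h_o = 2.222 × 0.10 = 0.222 m. The image is virtual, upright and enlarged, on the same side as the object.

0.222 m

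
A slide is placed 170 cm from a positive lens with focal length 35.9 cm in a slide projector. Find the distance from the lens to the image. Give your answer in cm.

45.5 cm

Thin-lens equation: 1/d_i = 1/f − 1/d_o = 1/(35.90) − 1/(170) = 0.02786 − 0.005882 = 0.02197, so d_i = 45.5 cm.
The image is real, inverted and reduced, on the far side of the lens.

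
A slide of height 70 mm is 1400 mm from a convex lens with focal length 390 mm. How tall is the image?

1/d_i = 1/f − 1/d_o = 1/(390.0) − 1/(1400) = 0.001850, so d_i = 540.6 mm.
m = −d_i/d_o = -0.3861.
|h_i| = |m|·h_o = 0.3861 × 70 = 27.0 mm. The image is real, inverted and reduced, on the far side of the lens.

27.0 mm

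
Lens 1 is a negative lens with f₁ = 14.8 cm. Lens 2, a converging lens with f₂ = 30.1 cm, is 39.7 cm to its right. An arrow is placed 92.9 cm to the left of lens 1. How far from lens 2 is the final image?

70.6 cm

Lens 1 is diverging, so f₁ = −14.8 cm.
Lens 1: 1/d_i1 = 1/f₁ − 1/d_o1 = 1/(-14.8) − 1/(92.9) = -0.07833, so d_i1 = -12.77 cm.
The intermediate image is 12.77 cm to the left of lens 1 (virtual), which is 39.7 − (-12.77) = 52.47 cm to the left of lens 2, so d_o2 = +52.47 cm.
Lens 2: 1/d_i2 = 1/f₂ − 1/d_o2 = 1/(30.1) − 1/(52.47) = 0.01416, so d_i2 = 70.6 cm.
The final image is real, 70.6 cm to the right of lens 2 (overall magnification ≈ -0.18).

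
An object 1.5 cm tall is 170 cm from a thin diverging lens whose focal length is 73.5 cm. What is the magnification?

For a diverging lens, f = -73.5 cm.
1/d_i = 1/f − 1/d_o = 1/(-73.50) − 1/(170) = -0.01949, so d_i = -51.31 cm.
m = −d_i/d_o = −(-51.31)/(170) = +0.302.
The image is virtual, upright and reduced, on the same side as the object.

m = +0.302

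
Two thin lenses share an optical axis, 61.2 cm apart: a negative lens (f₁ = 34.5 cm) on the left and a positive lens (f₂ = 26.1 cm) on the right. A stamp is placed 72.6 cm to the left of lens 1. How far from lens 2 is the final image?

37.7 cm

Lens 1 is diverging, so f₁ = −34.5 cm.
Lens 1: 1/d_i1 = 1/f₁ − 1/d_o1 = 1/(-34.5) − 1/(72.6) = -0.04276, so d_i1 = -23.39 cm.
The intermediate image is 23.39 cm to the left of lens 1 (virtual), which is 61.2 − (-23.39) = 84.59 cm to the left of lens 2, so d_o2 = +84.59 cm.
Lens 2: 1/d_i2 = 1/f₂ − 1/d_o2 = 1/(26.1) − 1/(84.59) = 0.02649, so d_i2 = 37.7 cm.
The final image is real, 37.7 cm to the right of lens 2 (overall magnification ≈ -0.14).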